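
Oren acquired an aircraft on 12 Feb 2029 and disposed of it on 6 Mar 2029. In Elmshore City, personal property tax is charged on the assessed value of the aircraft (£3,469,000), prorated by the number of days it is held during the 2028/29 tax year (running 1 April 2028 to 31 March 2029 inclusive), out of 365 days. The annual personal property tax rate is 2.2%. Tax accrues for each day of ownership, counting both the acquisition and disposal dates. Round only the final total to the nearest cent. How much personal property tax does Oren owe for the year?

Days held (12 Feb – 6 Mar 2029): 23 out of 365
Tax = £3,469,000 × 2.2% × 23/365 = £4,809.0795

£4,809.08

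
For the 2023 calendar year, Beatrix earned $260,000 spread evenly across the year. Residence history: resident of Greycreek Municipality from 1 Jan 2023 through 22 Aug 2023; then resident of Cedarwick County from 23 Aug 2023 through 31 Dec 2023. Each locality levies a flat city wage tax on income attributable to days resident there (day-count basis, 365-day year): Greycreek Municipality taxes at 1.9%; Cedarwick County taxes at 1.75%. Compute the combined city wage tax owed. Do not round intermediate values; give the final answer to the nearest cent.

$4,800.03

Greycreek Municipality, 1 Jan – 22 Aug 2023: 234 days → $260,000 × 1.9% × 234/365 = $3,167.0137
Cedarwick County, 23 Aug – 31 Dec 2023: 131 days → $260,000 × 1.75% × 131/365 = $1,633.0137
Total = $4,800.0274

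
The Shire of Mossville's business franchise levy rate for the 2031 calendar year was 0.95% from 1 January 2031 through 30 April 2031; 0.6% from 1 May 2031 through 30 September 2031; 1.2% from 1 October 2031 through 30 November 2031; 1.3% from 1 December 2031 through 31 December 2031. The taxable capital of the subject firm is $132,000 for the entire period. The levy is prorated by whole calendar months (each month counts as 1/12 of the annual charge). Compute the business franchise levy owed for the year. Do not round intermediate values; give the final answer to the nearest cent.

1 January – 30 April 2031: 4 months at 0.95% → $132,000 × 0.95% × 4/12 = $418.0000
1 May – 30 September 2031: 5 months at 0.6% → $132,000 × 0.6% × 5/12 = $330.0000
1 October – 30 November 2031: 2 months at 1.2% → $132,000 × 1.2% × 2/12 = $264.0000
1 December – 31 December 2031: 1 month at 1.3% → $132,000 × 1.3% × 1/12 = $143.0000
Total = $1,155.0000

$1,155.00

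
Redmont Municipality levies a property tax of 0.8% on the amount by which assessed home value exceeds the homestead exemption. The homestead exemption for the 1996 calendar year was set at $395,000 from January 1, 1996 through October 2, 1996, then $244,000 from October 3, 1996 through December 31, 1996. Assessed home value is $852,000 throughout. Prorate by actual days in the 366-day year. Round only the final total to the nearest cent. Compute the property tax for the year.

$3,953.05

January 1 – October 2, 1996: 276 days, exemption $395,000 → ($852,000 − $395,000) × 0.8% × 276/366 = $2,756.9836
October 3 – December 31, 1996: 90 days, exemption $244,000 → ($852,000 − $244,000) × 0.8% × 90/366 = $1,196.0656
Total = $3,953.0492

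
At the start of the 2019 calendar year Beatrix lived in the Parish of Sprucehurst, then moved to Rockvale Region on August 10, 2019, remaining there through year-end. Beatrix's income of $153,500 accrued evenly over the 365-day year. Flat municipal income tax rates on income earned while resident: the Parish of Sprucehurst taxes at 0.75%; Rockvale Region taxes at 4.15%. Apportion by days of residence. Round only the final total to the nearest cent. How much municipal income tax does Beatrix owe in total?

$3,210.25

The Parish of Sprucehurst, January 1 – August 9, 2019: 221 days → $153,500 × 0.75% × 221/365 = $697.0582
Rockvale Region, August 10 – December 31, 2019: 144 days → $153,500 × 4.15% × 144/365 = $2,513.1945
Total = $3,210.2527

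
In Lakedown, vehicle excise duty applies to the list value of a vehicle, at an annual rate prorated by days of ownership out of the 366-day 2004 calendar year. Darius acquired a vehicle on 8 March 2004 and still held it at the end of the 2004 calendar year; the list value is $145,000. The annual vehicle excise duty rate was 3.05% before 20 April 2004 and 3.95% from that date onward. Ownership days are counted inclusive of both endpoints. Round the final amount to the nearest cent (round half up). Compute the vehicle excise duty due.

$4,525.70

8 March – 19 April 2004: 43 days at 3.05% → $145,000 × 3.05% × 43/366 = $519.5833
20 April – 31 December 2004: 256 days at 3.95% → $145,000 × 3.95% × 256/366 = $4,006.1202
Total = $4,525.7036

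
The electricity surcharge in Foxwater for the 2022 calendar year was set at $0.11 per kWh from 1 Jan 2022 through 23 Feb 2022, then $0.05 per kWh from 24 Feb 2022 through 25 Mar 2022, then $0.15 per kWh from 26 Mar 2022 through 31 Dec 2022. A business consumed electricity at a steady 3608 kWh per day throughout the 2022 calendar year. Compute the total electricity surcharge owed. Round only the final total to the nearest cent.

1 Jan – 23 Feb 2022: 54 days × 3608 kWh/day = 194,832 kWh at $0.11/kWh → $21431.52
24 Feb – 25 Mar 2022: 30 days × 3608 kWh/day = 108,240 kWh at $0.05/kWh → $5412.00
26 Mar – 31 Dec 2022: 281 days × 3608 kWh/day = 1,013,848 kWh at $0.15/kWh → $152077.20

$178920.72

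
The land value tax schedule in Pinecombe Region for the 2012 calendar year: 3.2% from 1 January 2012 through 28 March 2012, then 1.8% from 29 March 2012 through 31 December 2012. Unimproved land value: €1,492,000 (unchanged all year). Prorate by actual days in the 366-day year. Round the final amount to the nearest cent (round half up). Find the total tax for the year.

€31,878.25

1 January – 28 March 2012: 88 days at 3.2% → €1,492,000 × 3.2% × 88/366 = €11,479.4317
29 March – 31 December 2012: 278 days at 1.8% → €1,492,000 × 1.8% × 278/366 = €20,398.8197
Total = €31,878.2514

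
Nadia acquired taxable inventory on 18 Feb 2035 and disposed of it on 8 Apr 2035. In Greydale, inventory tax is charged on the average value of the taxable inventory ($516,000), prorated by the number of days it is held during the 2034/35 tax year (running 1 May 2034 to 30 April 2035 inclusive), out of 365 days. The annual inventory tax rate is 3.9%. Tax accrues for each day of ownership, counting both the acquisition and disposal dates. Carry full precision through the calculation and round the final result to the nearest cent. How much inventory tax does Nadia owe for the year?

Days held (18 Feb – 8 Apr 2035): 50 out of 365
Tax = $516,000 × 3.9% × 50/365 = $2,756.7123

$2,756.71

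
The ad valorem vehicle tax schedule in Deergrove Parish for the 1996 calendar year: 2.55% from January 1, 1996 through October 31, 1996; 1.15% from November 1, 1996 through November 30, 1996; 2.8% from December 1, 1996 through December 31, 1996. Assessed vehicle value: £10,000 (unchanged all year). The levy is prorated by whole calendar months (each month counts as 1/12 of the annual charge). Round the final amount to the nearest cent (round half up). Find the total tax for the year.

£245.42

January 1 – October 31, 1996: 10 months at 2.55% → £10,000 × 2.55% × 10/12 = £212.5000
November 1 – November 30, 1996: 1 month at 1.15% → £10,000 × 1.15% × 1/12 = £9.5833
December 1 – December 31, 1996: 1 month at 2.8% → £10,000 × 2.8% × 1/12 = £23.3333
Total = £245.4167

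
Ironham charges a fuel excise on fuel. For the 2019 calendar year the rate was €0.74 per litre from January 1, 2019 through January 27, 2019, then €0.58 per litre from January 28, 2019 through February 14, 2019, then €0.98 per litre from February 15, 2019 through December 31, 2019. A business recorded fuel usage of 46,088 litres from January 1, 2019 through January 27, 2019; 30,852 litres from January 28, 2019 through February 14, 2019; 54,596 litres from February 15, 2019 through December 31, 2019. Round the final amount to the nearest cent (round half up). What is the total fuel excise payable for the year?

€105503.36

January 1 – January 27, 2019: 46,088 litres at €0.74/litre → €34105.12
January 28 – February 14, 2019: 30,852 litres at €0.58/litre → €17894.16
February 15 – December 31, 2019: 54,596 litres at €0.98/litre → €53504.08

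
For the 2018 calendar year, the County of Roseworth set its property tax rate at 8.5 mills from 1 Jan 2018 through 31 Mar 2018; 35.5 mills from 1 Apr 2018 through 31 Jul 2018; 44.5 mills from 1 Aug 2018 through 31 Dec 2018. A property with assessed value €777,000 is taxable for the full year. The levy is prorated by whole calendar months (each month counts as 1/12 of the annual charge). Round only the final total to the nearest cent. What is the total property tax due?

€25,252.50

1 Jan – 31 Mar 2018: 3 months at 8.5 mills → €777,000 × 0.85% × 3/12 = €1,651.1250
1 Apr – 31 Jul 2018: 4 months at 35.5 mills → €777,000 × 3.55% × 4/12 = €9,194.5000
1 Aug – 31 Dec 2018: 5 months at 44.5 mills → €777,000 × 4.45% × 5/12 = €14,406.8750
Total = €25,252.5000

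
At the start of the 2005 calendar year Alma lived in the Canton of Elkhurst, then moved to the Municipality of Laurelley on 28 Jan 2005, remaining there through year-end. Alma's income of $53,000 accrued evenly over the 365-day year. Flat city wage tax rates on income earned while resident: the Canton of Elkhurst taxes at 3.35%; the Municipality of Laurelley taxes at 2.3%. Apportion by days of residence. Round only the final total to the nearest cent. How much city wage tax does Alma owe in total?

$1,260.17

The Canton of Elkhurst, 1 Jan – 27 Jan 2005: 27 days → $53,000 × 3.35% × 27/365 = $131.3384
The Municipality of Laurelley, 28 Jan – 31 Dec 2005: 338 days → $53,000 × 2.3% × 338/365 = $1,128.8274
Total = $1,260.1658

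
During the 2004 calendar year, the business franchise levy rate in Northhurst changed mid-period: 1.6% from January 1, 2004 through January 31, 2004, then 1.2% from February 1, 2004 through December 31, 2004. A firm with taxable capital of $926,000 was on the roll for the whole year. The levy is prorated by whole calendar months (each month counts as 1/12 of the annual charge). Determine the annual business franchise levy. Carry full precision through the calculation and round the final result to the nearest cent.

January 1 – January 31, 2004: 1 month at 1.6% → $926,000 × 1.6% × 1/12 = $1,234.6667
February 1 – December 31, 2004: 11 months at 1.2% → $926,000 × 1.2% × 11/12 = $10,186.0000
Total = $11,420.6667

$11,420.67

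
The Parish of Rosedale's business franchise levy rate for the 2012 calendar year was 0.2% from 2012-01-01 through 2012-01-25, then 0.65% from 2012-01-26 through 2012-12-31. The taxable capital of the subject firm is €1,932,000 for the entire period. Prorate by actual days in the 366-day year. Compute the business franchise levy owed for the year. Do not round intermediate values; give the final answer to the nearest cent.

€11,964.15

2012-01-01 to 2012-01-25: 25 days at 0.2% → €1,932,000 × 0.2% × 25/366 = €263.9344
2012-01-26 to 2012-12-31: 341 days at 0.65% → €1,932,000 × 0.65% × 341/366 = €11,700.2131
Total = €11,964.1475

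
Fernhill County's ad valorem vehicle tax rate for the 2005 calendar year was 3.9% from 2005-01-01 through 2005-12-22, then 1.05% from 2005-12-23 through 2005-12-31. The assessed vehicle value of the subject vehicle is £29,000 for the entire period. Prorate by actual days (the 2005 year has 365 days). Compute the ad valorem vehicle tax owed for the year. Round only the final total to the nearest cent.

£1,110.62

2005-01-01 to 2005-12-22: 356 days at 3.9% → £29,000 × 3.9% × 356/365 = £1,103.1123
2005-12-23 to 2005-12-31: 9 days at 1.05% → £29,000 × 1.05% × 9/365 = £7.5082
Total = £1,110.6205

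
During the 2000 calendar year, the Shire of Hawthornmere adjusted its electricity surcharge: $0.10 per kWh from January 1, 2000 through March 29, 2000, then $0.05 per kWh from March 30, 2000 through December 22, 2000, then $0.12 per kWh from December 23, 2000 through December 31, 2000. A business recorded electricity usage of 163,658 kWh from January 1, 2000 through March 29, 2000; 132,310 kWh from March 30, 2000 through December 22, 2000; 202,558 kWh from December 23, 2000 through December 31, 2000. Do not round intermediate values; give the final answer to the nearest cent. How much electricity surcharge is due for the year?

$47288.26

January 1 – March 29, 2000: 163,658 kWh at $0.10/kWh → $16365.80
March 30 – December 22, 2000: 132,310 kWh at $0.05/kWh → $6615.50
December 23 – December 31, 2000: 202,558 kWh at $0.12/kWh → $24306.96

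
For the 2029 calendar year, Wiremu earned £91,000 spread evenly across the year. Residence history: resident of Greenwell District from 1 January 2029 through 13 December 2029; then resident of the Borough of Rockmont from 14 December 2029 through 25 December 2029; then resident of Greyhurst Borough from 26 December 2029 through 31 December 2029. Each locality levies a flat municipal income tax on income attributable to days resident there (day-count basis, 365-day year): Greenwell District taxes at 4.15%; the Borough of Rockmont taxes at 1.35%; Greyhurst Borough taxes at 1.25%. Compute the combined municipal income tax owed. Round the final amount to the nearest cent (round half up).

£3,649.35

Greenwell District, 1 January – 13 December 2029: 347 days → £91,000 × 4.15% × 347/365 = £3,590.2616
The Borough of Rockmont, 14 December – 25 December 2029: 12 days → £91,000 × 1.35% × 12/365 = £40.3890
Greyhurst Borough, 26 December – 31 December 2029: 6 days → £91,000 × 1.25% × 6/365 = £18.6986
Total = £3,649.3493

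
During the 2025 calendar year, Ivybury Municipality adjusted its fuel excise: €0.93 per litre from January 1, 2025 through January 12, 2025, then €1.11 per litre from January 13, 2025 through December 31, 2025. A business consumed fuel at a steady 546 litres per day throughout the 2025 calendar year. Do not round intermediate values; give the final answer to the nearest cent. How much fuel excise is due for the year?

January 1 – January 12, 2025: 12 days × 546 litres/day = 6,552 litres at €0.93/litre → €6093.36
January 13 – December 31, 2025: 353 days × 546 litres/day = 192,738 litres at €1.11/litre → €213939.18

€220032.54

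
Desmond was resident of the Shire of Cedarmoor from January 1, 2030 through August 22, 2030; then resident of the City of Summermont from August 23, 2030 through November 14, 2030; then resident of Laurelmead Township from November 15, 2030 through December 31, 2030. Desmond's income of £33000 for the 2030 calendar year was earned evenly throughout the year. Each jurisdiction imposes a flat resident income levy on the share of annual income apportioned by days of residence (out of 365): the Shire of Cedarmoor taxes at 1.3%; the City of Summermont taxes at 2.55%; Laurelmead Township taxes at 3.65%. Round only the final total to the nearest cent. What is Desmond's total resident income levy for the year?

£623.79

The Shire of Cedarmoor, January 1 – August 22, 2030: 234 days → £33000 × 1.3% × 234/365 = £275.0301
The City of Summermont, August 23 – November 14, 2030: 84 days → £33000 × 2.55% × 84/365 = £193.6603
Laurelmead Township, November 15 – December 31, 2030: 47 days → £33000 × 3.65% × 47/365 = £155.1000
Total = £623.7904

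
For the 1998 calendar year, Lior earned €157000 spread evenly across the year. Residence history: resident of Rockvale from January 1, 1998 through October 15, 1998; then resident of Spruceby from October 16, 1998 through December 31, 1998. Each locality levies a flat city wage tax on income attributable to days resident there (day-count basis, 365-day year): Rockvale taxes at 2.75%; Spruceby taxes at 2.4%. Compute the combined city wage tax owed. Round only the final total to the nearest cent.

€4201.58

Rockvale, January 1 – October 15, 1998: 288 days → €157000 × 2.75% × 288/365 = €3406.6849
Spruceby, October 16 – December 31, 1998: 77 days → €157000 × 2.4% × 77/365 = €794.8932
Total = €4201.5781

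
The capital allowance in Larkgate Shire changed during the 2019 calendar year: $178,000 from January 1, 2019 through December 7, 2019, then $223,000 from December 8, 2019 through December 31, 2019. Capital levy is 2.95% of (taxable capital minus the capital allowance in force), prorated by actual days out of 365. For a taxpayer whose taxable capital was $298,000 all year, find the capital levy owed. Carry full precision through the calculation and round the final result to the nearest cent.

$3,452.71

January 1 – December 7, 2019: 341 days, exemption $178,000 → ($298,000 − $178,000) × 2.95% × 341/365 = $3,307.2329
December 8 – December 31, 2019: 24 days, exemption $223,000 → ($298,000 − $223,000) × 2.95% × 24/365 = $145.4795
Total = $3,452.7123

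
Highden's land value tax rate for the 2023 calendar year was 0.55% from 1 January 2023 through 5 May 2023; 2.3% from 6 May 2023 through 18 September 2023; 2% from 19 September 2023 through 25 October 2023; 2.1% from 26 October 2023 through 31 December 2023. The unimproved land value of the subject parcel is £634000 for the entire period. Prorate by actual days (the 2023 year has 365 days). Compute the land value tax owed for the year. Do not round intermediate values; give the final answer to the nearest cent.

£10356.78

1 January – 5 May 2023: 125 days at 0.55% → £634000 × 0.55% × 125/365 = £1194.1781
6 May – 18 September 2023: 136 days at 2.3% → £634000 × 2.3% × 136/365 = £5433.2932
19 September – 25 October 2023: 37 days at 2% → £634000 × 2% × 37/365 = £1285.3699
26 October – 31 December 2023: 67 days at 2.1% → £634000 × 2.1% × 67/365 = £2443.9397
Total = £10356.7808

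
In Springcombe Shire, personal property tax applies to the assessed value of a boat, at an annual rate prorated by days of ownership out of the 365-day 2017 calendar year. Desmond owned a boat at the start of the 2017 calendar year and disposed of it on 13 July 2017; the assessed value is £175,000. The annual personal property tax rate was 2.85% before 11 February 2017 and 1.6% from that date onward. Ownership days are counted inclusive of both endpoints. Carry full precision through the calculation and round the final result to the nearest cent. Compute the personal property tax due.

£1,733.94

1 January – 10 February 2017: 41 days at 2.85% → £175,000 × 2.85% × 41/365 = £560.2397
11 February – 13 July 2017: 153 days at 1.6% → £175,000 × 1.6% × 153/365 = £1,173.6986
Total = £1,733.9384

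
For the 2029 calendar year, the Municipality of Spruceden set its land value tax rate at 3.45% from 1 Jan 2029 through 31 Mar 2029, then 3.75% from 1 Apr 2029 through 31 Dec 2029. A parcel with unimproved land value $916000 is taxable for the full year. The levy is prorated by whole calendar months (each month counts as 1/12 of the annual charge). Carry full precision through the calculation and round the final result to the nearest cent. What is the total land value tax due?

1 Jan – 31 Mar 2029: 3 months at 3.45% → $916000 × 3.45% × 3/12 = $7900.5000
1 Apr – 31 Dec 2029: 9 months at 3.75% → $916000 × 3.75% × 9/12 = $25762.5000
Total = $33663.0000

$33663.00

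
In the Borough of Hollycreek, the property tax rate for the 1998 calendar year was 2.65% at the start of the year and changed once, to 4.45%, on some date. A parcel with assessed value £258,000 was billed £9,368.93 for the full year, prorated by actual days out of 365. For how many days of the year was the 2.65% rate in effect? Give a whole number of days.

166 days

Let d = days at the first rate; then 365 − d days at the second rate.
£258,000 × [2.65%·d + 4.45%·(365−d)] / 365 = £9,368.93
Solving gives d = 166, so the new rate took effect on 16 June 1998.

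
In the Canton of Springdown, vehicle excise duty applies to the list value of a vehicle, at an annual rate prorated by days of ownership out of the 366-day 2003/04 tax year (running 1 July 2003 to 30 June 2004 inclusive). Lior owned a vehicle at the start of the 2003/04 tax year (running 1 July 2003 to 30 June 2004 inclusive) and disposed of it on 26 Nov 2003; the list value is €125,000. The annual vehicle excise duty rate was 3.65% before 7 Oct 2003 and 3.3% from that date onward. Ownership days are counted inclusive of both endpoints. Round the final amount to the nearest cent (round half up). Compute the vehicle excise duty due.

€1,796.45

1 Jul – 6 Oct 2003: 98 days at 3.65% → €125,000 × 3.65% × 98/366 = €1,221.6530
7 Oct – 26 Nov 2003: 51 days at 3.3% → €125,000 × 3.3% × 51/366 = €574.7951
Total = €1,796.4481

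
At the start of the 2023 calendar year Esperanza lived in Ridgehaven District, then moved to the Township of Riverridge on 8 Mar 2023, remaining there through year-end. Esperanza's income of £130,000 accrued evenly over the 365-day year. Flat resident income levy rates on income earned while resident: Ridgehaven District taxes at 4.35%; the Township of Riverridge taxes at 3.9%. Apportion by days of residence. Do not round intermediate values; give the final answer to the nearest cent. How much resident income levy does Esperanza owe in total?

Ridgehaven District, 1 Jan – 7 Mar 2023: 66 days → £130,000 × 4.35% × 66/365 = £1,022.5479
The Township of Riverridge, 8 Mar – 31 Dec 2023: 299 days → £130,000 × 3.9% × 299/365 = £4,153.2329
Total = £5,175.7808

£5,175.78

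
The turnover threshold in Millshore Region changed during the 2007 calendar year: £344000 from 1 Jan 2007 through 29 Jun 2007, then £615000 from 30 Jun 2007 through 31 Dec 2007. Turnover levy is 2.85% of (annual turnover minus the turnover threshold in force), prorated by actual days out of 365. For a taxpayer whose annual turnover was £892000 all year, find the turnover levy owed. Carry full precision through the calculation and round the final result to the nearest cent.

£11703.35

1 Jan – 29 Jun 2007: 180 days, exemption £344000 → (£892000 − £344000) × 2.85% × 180/365 = £7702.0274
30 Jun – 31 Dec 2007: 185 days, exemption £615000 → (£892000 − £615000) × 2.85% × 185/365 = £4001.3219
Total = £11703.3493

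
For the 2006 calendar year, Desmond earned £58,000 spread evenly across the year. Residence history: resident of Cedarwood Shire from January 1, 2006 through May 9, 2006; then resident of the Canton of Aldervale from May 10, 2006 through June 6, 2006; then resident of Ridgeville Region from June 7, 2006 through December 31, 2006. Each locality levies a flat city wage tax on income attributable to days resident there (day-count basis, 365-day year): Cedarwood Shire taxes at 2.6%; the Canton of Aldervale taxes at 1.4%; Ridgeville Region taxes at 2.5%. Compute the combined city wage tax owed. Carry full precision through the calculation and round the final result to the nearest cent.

£1,421.56

Cedarwood Shire, January 1 – May 9, 2006: 129 days → £58,000 × 2.6% × 129/365 = £532.9644
The Canton of Aldervale, May 10 – June 6, 2006: 28 days → £58,000 × 1.4% × 28/365 = £62.2904
Ridgeville Region, June 7 – December 31, 2006: 208 days → £58,000 × 2.5% × 208/365 = £826.3014
Total = £1,421.5562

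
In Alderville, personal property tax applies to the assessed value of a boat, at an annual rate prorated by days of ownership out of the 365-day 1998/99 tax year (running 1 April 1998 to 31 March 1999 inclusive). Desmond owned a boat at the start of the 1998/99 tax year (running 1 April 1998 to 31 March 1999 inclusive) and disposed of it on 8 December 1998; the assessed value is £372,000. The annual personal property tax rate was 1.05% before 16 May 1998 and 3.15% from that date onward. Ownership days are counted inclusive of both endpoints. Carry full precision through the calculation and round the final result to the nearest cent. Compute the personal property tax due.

1 April – 15 May 1998: 45 days at 1.05% → £372,000 × 1.05% × 45/365 = £481.5616
16 May – 8 December 1998: 207 days at 3.15% → £372,000 × 3.15% × 207/365 = £6,645.5507
Total = £7,127.1123

£7,127.11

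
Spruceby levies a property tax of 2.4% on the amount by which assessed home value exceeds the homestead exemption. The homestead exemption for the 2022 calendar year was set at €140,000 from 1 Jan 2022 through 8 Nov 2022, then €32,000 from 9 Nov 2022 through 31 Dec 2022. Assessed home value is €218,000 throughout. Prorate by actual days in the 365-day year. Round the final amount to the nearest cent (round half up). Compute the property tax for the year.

€2,248.37

1 Jan – 8 Nov 2022: 312 days, exemption €140,000 → (€218,000 − €140,000) × 2.4% × 312/365 = €1,600.1753
9 Nov – 31 Dec 2022: 53 days, exemption €32,000 → (€218,000 − €32,000) × 2.4% × 53/365 = €648.1973
Total = €2,248.3726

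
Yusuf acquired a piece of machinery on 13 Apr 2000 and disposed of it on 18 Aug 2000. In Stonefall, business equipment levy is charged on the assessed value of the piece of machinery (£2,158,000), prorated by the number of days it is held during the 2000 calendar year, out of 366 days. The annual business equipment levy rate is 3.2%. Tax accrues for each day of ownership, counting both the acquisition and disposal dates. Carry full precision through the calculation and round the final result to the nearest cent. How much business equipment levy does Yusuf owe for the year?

£24,150.73

Days held (13 Apr – 18 Aug 2000): 128 out of 366
Tax = £2,158,000 × 3.2% × 128/366 = £24,150.7322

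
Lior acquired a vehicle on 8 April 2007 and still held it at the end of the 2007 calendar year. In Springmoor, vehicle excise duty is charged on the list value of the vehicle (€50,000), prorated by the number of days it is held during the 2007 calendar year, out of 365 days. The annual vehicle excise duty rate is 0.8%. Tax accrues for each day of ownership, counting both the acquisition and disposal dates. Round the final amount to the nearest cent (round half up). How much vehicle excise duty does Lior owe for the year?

€293.70

Days held (8 April – 31 December 2007): 268 out of 365
Tax = €50,000 × 0.8% × 268/365 = €293.6986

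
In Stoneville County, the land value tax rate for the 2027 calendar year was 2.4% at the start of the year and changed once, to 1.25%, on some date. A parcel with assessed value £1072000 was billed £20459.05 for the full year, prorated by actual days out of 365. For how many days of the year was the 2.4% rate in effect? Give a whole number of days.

Let d = days at the first rate; then 365 − d days at the second rate.
£1072000 × [2.4%·d + 1.25%·(365−d)] / 365 = £20459.05
Solving gives d = 209, so the new rate took effect on July 29, 2027.

209 days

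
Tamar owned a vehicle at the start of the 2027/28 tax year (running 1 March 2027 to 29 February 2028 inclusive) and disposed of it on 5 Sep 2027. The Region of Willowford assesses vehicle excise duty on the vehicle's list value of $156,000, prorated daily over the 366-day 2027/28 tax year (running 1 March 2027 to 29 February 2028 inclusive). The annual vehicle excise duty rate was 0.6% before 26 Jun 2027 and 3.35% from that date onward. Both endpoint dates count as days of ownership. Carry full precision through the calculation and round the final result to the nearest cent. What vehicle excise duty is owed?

$1,327.28

1 Mar – 25 Jun 2027: 117 days at 0.6% → $156,000 × 0.6% × 117/366 = $299.2131
26 Jun – 5 Sep 2027: 72 days at 3.35% → $156,000 × 3.35% × 72/366 = $1,028.0656
Total = $1,327.2787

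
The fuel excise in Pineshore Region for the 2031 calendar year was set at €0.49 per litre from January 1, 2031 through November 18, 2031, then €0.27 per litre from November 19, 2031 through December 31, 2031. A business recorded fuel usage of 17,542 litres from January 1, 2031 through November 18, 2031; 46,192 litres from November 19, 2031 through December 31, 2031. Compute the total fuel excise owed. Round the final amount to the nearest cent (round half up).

€21,067.42

January 1 – November 18, 2031: 17,542 litres at €0.49/litre → €8,595.58
November 19 – December 31, 2031: 46,192 litres at €0.27/litre → €12,471.84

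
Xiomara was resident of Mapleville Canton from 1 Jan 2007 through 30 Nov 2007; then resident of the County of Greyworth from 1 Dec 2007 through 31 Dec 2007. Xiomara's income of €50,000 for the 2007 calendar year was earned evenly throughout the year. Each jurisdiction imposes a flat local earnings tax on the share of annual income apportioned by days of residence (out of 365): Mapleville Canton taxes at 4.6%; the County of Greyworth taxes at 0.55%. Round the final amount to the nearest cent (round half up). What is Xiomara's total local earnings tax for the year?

€2,128.01

Mapleville Canton, 1 Jan – 30 Nov 2007: 334 days → €50,000 × 4.6% × 334/365 = €2,104.6575
The County of Greyworth, 1 Dec – 31 Dec 2007: 31 days → €50,000 × 0.55% × 31/365 = €23.3562
Total = €2,128.0137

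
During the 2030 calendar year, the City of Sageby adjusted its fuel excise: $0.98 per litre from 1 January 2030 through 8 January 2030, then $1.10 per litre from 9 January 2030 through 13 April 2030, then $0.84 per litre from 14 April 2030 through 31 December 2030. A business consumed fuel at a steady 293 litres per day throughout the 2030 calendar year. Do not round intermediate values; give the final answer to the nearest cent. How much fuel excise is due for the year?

1 January – 8 January 2030: 8 days × 293 litres/day = 2,344 litres at $0.98/litre → $2,297.12
9 January – 13 April 2030: 95 days × 293 litres/day = 27,835 litres at $1.10/litre → $30,618.50
14 April – 31 December 2030: 262 days × 293 litres/day = 76,766 litres at $0.84/litre → $64,483.44

$97,399.06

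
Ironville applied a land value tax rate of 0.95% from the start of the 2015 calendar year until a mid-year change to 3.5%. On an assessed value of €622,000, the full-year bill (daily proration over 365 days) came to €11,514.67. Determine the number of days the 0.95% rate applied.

Let d = days at the first rate; then 365 − d days at the second rate.
€622,000 × [0.95%·d + 3.5%·(365−d)] / 365 = €11,514.67
Solving gives d = 236, so the new rate took effect on 25 Aug 2015.

236 days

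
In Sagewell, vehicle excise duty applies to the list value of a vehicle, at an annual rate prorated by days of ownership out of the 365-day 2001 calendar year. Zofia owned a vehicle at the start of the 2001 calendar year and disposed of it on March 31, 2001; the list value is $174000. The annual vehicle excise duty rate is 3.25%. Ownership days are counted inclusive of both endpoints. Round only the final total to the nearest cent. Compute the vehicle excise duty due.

Days held (January 1 – March 31, 2001): 90 out of 365
Tax = $174000 × 3.25% × 90/365 = $1394.3836

$1394.38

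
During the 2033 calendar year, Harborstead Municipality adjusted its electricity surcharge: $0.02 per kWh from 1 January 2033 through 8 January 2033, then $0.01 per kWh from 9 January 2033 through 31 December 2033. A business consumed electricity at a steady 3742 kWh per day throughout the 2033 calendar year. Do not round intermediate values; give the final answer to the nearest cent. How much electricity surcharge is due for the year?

$13957.66

1 January – 8 January 2033: 8 days × 3742 kWh/day = 29,936 kWh at $0.02/kWh → $598.72
9 January – 31 December 2033: 357 days × 3742 kWh/day = 1,335,894 kWh at $0.01/kWh → $13358.94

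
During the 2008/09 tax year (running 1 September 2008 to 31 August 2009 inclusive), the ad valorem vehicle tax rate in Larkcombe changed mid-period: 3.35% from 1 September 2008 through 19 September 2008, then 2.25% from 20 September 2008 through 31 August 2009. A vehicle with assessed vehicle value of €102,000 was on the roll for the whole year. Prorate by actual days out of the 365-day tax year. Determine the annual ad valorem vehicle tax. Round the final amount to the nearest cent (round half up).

€2,353.41

1 September – 19 September 2008: 19 days at 3.35% → €102,000 × 3.35% × 19/365 = €177.8712
20 September 2008 – 31 August 2009: 346 days at 2.25% → €102,000 × 2.25% × 346/365 = €2,175.5342
Total = €2,353.4055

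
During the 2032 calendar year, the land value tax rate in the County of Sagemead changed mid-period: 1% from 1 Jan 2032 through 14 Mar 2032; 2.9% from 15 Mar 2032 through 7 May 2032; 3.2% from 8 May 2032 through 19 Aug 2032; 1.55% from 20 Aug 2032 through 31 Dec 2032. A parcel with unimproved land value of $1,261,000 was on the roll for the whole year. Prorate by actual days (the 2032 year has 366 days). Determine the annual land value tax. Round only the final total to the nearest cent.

$26,567.13

1 Jan – 14 Mar 2032: 74 days at 1% → $1,261,000 × 1% × 74/366 = $2,549.5628
15 Mar – 7 May 2032: 54 days at 2.9% → $1,261,000 × 2.9% × 54/366 = $5,395.4262
8 May – 19 Aug 2032: 104 days at 3.2% → $1,261,000 × 3.2% × 104/366 = $11,466.1421
20 Aug – 31 Dec 2032: 134 days at 1.55% → $1,261,000 × 1.55% × 134/366 = $7,156.0027
Total = $26,567.1339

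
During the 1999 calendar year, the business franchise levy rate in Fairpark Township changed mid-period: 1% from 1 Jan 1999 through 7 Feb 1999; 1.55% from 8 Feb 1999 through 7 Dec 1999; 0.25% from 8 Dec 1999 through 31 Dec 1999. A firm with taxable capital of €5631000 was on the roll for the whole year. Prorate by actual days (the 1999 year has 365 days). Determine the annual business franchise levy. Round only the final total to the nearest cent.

1 Jan – 7 Feb 1999: 38 days at 1% → €5631000 × 1% × 38/365 = €5862.4110
8 Feb – 7 Dec 1999: 303 days at 1.55% → €5631000 × 1.55% × 303/365 = €72454.7712
8 Dec – 31 Dec 1999: 24 days at 0.25% → €5631000 × 0.25% × 24/365 = €925.6438
Total = €79242.8260

€79242.83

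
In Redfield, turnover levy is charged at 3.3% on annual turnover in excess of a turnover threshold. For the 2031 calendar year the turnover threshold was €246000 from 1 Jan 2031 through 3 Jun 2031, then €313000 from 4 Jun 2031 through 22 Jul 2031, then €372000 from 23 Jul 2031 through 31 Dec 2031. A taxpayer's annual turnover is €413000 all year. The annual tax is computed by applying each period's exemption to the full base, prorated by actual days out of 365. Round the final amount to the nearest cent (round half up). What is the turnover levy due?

1 Jan – 3 Jun 2031: 154 days, exemption €246000 → (€413000 − €246000) × 3.3% × 154/365 = €2325.1890
4 Jun – 22 Jul 2031: 49 days, exemption €313000 → (€413000 − €313000) × 3.3% × 49/365 = €443.0137
23 Jul – 31 Dec 2031: 162 days, exemption €372000 → (€413000 − €372000) × 3.3% × 162/365 = €600.5096
Total = €3368.7123

€3368.71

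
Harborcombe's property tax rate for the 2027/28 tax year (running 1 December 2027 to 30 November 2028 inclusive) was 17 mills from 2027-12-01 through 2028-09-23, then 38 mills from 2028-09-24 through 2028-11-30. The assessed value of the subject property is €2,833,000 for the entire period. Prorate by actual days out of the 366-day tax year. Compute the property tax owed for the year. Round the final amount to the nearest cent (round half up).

2027-12-01 to 2028-09-23: 298 days at 17 mills → €2,833,000 × 1.7% × 298/366 = €39,213.0546
2028-09-24 to 2028-11-30: 68 days at 38 mills → €2,833,000 × 3.8% × 68/366 = €20,001.2896
Total = €59,214.3443

€59,214.34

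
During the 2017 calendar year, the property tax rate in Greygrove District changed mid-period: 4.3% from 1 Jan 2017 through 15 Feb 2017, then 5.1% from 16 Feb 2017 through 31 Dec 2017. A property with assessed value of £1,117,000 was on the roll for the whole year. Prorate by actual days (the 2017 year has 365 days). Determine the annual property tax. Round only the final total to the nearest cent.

£55,840.82

1 Jan – 15 Feb 2017: 46 days at 4.3% → £1,117,000 × 4.3% × 46/365 = £6,053.2219
16 Feb – 31 Dec 2017: 319 days at 5.1% → £1,117,000 × 5.1% × 319/365 = £49,787.5973
Total = £55,840.8192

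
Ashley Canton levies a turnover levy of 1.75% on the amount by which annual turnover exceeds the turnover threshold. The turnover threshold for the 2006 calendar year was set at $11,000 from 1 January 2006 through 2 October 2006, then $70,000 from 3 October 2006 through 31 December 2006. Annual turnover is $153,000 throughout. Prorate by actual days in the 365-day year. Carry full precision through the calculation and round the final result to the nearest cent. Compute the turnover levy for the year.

1 January – 2 October 2006: 275 days, exemption $11,000 → ($153,000 − $11,000) × 1.75% × 275/365 = $1,872.2603
3 October – 31 December 2006: 90 days, exemption $70,000 → ($153,000 − $70,000) × 1.75% × 90/365 = $358.1507
Total = $2,230.4110

$2,230.41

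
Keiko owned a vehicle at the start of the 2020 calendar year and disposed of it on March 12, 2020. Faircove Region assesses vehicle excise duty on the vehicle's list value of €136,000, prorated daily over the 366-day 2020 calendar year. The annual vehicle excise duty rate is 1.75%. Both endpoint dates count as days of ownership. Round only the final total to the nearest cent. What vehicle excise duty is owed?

Days held (January 1 – March 12, 2020): 72 out of 366
Tax = €136,000 × 1.75% × 72/366 = €468.1967

€468.20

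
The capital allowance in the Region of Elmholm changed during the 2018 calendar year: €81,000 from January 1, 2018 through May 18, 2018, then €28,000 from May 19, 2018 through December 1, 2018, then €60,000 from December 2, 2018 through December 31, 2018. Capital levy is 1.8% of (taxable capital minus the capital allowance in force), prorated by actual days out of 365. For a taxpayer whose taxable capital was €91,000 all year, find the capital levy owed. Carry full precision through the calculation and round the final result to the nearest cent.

January 1 – May 18, 2018: 138 days, exemption €81,000 → (€91,000 − €81,000) × 1.8% × 138/365 = €68.0548
May 19 – December 1, 2018: 197 days, exemption €28,000 → (€91,000 − €28,000) × 1.8% × 197/365 = €612.0493
December 2 – December 31, 2018: 30 days, exemption €60,000 → (€91,000 − €60,000) × 1.8% × 30/365 = €45.8630
Total = €725.9671

€725.97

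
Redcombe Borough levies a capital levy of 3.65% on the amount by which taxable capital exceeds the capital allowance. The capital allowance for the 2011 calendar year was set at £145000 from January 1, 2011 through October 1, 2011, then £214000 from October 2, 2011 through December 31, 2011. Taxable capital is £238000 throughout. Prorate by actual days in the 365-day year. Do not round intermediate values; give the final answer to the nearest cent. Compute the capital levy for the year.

£2766.60

January 1 – October 1, 2011: 274 days, exemption £145000 → (£238000 − £145000) × 3.65% × 274/365 = £2548.2000
October 2 – December 31, 2011: 91 days, exemption £214000 → (£238000 − £214000) × 3.65% × 91/365 = £218.4000
Total = £2766.6000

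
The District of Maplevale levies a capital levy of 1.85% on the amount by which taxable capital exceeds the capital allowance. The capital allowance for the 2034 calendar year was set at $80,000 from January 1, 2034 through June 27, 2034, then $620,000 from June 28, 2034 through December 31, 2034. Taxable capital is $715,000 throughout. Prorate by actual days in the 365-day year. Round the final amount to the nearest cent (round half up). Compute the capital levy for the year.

January 1 – June 27, 2034: 178 days, exemption $80,000 → ($715,000 − $80,000) × 1.85% × 178/365 = $5,728.9178
June 28 – December 31, 2034: 187 days, exemption $620,000 → ($715,000 − $620,000) × 1.85% × 187/365 = $900.4178
Total = $6,629.3356

$6,629.34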